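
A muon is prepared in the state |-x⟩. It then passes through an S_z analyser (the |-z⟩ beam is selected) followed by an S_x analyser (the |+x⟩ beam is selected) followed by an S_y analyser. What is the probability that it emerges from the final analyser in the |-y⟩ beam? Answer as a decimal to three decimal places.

0.125

First analyser (S_z): from |-x⟩, P(|-z⟩) = 1/2.
After stage 1 the state is |-z⟩; P(|+x⟩) = |⟨+x|-z⟩|² = 1/2.
After stage 2 the state is |+x⟩; P(|-y⟩) = |⟨-y|+x⟩|² = 1/2.
Joint probability = 1/2 × 1/2 × 1/2 = 0.125.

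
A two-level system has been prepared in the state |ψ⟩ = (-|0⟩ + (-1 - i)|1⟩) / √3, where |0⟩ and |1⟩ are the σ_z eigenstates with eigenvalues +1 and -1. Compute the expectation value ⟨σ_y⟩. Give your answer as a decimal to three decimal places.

⟨σ_y⟩ = 2 Im(a* b)/(|a|²+|b|²) with a = -1, b = (-1 - i).
a* b = (1 + i), so ⟨σ_y⟩ = 2/3.

0.667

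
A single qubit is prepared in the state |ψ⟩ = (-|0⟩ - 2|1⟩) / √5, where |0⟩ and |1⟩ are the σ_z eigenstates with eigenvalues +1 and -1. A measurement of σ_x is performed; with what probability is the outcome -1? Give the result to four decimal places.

0.1000

|-x⟩ = (|0⟩ - |1⟩)/√2, so ⟨-x|ψ⟩ = (1) / (√2·√5).
P = |1|² / 10 = 1/10.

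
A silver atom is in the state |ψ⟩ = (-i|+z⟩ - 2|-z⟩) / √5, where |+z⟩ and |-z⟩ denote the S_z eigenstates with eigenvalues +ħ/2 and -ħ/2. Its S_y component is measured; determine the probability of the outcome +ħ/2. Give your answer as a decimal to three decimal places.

|+y⟩ = (|+z⟩ + i|-z⟩)/√2, so ⟨+y|ψ⟩ = (i) / (√2·√5).
P = |i|² / 10 = 1/10.

0.100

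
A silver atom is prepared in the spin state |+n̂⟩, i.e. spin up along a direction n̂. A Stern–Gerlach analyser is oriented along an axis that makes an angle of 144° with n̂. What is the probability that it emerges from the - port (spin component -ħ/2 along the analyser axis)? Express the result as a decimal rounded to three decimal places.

For spin-½, the probability of finding spin-up along an axis at angle θ to the initial spin direction is cos²(θ/2); spin-down is sin²(θ/2).
θ = 144°, so P = sin²(72°) ≈ 0.905.

0.905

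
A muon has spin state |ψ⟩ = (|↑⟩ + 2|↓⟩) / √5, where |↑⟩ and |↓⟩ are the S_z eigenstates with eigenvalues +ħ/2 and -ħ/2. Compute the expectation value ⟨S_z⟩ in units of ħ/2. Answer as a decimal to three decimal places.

-0.600

⟨σ_z⟩ = |a|² - |b|² divided by |a|²+|b|², with a, b the |↑⟩, |↓⟩ amplitudes.
= (1 - 4)/5 = -3/5.
⟨S_z⟩ = (ħ/2)·⟨σ_z⟩.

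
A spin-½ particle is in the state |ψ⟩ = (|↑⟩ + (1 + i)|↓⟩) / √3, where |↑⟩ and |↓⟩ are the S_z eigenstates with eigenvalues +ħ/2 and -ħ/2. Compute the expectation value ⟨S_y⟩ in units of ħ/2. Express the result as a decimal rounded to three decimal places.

⟨σ_y⟩ = 2 Im(a* b)/(|a|²+|b|²) with a = 1, b = (1 + i).
a* b = (1 + i), so ⟨σ_y⟩ = 2/3.
⟨S_y⟩ = (ħ/2)·⟨σ_y⟩.

0.667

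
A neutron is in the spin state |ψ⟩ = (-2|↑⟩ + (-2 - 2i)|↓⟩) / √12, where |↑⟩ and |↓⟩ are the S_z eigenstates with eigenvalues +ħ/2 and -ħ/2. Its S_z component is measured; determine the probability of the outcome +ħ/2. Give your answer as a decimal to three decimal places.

The +ħ/2 outcome corresponds to |↑⟩. Its amplitude in |ψ⟩ is -2/√12.
P = |-2|² / 12 = 4/12.

0.333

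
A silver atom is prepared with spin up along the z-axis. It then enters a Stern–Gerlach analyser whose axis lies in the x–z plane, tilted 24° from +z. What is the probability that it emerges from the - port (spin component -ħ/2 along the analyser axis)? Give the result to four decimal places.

0.0432

For spin-½, the probability of finding spin-up along an axis at angle θ to the initial spin direction is cos²(θ/2); spin-down is sin²(θ/2).
θ = 24°, so P = sin²(12°) ≈ 0.0432.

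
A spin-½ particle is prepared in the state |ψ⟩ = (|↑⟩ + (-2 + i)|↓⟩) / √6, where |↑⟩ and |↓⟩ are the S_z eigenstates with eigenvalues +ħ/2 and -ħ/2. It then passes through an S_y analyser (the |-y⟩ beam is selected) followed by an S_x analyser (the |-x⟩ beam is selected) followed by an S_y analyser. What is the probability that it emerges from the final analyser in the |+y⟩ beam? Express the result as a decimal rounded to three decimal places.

First analyser (S_y): P(|-y⟩) = |⟨-y|ψ⟩|² = 4/12.
After stage 1 the state is |-y⟩; P(|-x⟩) = |⟨-x|-y⟩|² = 1/2.
After stage 2 the state is |-x⟩; P(|+y⟩) = |⟨+y|-x⟩|² = 1/2.
Joint probability = 4/12 × 1/2 × 1/2 = 0.083.

0.083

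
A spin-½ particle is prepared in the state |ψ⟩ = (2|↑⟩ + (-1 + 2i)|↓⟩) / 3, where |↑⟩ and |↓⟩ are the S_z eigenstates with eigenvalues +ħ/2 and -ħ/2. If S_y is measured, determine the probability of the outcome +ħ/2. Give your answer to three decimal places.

0.944

|+y⟩ = (|↑⟩ + i|↓⟩)/√2, so ⟨+y|ψ⟩ = (4 + i) / (√2·3).
P = |4 + i|² / 18 = 17/18.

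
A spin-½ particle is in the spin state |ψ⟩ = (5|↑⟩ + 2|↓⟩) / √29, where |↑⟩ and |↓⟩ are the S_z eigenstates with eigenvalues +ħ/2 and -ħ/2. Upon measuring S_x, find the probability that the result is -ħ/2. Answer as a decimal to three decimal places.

0.155

|-x⟩ = (|↑⟩ - |↓⟩)/√2, so ⟨-x|ψ⟩ = (3) / (√2·√29).
P = |3|² / 58 = 9/58.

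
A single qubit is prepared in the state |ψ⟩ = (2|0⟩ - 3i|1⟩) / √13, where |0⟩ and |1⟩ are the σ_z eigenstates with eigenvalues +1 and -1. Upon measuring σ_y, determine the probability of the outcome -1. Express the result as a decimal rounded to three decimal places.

|-y⟩ = (|0⟩ - i|1⟩)/√2, so ⟨-y|ψ⟩ = (5) / (√2·√13).
P = |5|² / 26 = 25/26.

0.962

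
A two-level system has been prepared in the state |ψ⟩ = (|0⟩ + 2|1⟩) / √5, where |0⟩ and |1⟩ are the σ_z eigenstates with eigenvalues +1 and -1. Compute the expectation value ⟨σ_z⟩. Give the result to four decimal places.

-0.6000

⟨σ_z⟩ = |a|² - |b|² divided by |a|²+|b|², with a, b the |0⟩, |1⟩ amplitudes.
= (1 - 4)/5 = -3/5.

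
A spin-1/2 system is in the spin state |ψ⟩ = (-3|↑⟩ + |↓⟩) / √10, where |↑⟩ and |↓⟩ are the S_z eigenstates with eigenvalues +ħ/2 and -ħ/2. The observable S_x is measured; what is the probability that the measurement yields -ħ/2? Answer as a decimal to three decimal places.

|-x⟩ = (|↑⟩ - |↓⟩)/√2, so ⟨-x|ψ⟩ = (-4) / (√2·√10).
P = |-4|² / 20 = 16/20.

0.800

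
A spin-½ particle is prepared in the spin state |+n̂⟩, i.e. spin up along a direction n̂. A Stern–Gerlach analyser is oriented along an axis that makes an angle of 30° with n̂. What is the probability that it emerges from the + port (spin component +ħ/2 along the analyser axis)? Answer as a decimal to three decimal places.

0.933

For spin-½, the probability of finding spin-up along an axis at angle θ to the initial spin direction is cos²(θ/2); spin-down is sin²(θ/2).
θ = 30°, so P = cos²(15°) ≈ 0.933.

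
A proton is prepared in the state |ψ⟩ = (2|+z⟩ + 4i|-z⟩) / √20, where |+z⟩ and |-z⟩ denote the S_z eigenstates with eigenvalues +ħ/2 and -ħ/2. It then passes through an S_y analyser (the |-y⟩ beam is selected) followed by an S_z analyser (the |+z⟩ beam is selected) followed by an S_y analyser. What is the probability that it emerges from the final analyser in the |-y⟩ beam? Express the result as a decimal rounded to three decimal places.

0.025

First analyser (S_y): P(|-y⟩) = |⟨-y|ψ⟩|² = 4/40.
After stage 1 the state is |-y⟩; P(|+z⟩) = |⟨+z|-y⟩|² = 1/2.
After stage 2 the state is |+z⟩; P(|-y⟩) = |⟨-y|+z⟩|² = 1/2.
Joint probability = 4/40 × 1/2 × 1/2 = 0.025.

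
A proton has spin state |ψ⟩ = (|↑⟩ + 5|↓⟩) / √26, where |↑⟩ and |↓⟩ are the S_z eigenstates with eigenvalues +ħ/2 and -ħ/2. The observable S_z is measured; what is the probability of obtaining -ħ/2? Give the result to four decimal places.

0.9615

The -ħ/2 outcome corresponds to |↓⟩. Its amplitude in |ψ⟩ is 5/√26.
P = |5|² / 26 = 25/26.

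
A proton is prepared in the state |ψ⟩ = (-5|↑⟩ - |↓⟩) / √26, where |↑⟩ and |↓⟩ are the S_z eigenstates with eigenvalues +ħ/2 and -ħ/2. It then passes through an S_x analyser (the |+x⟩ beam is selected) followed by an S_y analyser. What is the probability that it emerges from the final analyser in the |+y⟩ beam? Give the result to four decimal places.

First analyser (S_x): P(|+x⟩) = |⟨+x|ψ⟩|² = 36/52.
After stage 1 the state is |+x⟩; P(|+y⟩) = |⟨+y|+x⟩|² = 1/2.
Joint probability = 36/52 × 1/2 = 0.3462.

0.3462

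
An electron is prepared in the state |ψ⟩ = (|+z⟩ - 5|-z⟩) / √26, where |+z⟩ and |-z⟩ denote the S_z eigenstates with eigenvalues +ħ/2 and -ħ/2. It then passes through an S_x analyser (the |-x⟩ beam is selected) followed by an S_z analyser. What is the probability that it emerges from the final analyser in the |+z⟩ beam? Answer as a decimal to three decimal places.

First analyser (S_x): P(|-x⟩) = |⟨-x|ψ⟩|² = 36/52.
After stage 1 the state is |-x⟩; P(|+z⟩) = |⟨+z|-x⟩|² = 1/2.
Joint probability = 36/52 × 1/2 = 0.346.

0.346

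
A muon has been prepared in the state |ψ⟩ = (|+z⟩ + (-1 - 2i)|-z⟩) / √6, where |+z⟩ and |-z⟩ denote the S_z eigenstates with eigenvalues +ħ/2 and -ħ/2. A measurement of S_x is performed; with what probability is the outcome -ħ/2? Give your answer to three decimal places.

0.667

|-x⟩ = (|+z⟩ - |-z⟩)/√2, so ⟨-x|ψ⟩ = (2 + 2i) / (√2·√6).
P = |2 + 2i|² / 12 = 8/12.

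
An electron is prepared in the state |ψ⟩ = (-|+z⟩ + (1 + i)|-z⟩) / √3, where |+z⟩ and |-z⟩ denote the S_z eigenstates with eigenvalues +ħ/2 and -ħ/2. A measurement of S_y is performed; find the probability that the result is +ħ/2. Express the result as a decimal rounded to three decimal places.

0.167

|+y⟩ = (|+z⟩ + i|-z⟩)/√2, so ⟨+y|ψ⟩ = (-i) / (√2·√3).
P = |-i|² / 6 = 1/6.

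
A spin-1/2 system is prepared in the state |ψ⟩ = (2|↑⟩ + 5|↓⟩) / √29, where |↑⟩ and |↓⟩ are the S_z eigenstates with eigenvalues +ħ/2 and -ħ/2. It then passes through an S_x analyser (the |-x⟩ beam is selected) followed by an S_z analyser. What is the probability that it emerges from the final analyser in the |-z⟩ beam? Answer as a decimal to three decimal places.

0.078

First analyser (S_x): P(|-x⟩) = |⟨-x|ψ⟩|² = 9/58.
After stage 1 the state is |-x⟩; P(|-z⟩) = |⟨-z|-x⟩|² = 1/2.
Joint probability = 9/58 × 1/2 = 0.078.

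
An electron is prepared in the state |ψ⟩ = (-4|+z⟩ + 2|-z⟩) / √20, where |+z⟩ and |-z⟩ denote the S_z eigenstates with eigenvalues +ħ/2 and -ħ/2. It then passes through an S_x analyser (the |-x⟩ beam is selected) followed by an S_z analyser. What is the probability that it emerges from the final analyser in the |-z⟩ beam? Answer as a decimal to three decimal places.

First analyser (S_x): P(|-x⟩) = |⟨-x|ψ⟩|² = 36/40.
After stage 1 the state is |-x⟩; P(|-z⟩) = |⟨-z|-x⟩|² = 1/2.
Joint probability = 36/40 × 1/2 = 0.450.

0.450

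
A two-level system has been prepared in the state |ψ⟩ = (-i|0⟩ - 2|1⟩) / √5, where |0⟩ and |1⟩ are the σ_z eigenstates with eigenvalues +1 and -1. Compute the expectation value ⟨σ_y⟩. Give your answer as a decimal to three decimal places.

-0.800

⟨σ_y⟩ = 2 Im(a* b)/(|a|²+|b|²) with a = -i, b = -2.
a* b = -2i, so ⟨σ_y⟩ = -4/5.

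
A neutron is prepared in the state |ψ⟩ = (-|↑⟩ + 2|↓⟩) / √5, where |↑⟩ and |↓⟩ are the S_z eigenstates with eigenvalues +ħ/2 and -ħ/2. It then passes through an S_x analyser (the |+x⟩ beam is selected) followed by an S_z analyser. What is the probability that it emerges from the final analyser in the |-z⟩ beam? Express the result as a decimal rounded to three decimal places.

First analyser (S_x): P(|+x⟩) = |⟨+x|ψ⟩|² = 1/10.
After stage 1 the state is |+x⟩; P(|-z⟩) = |⟨-z|+x⟩|² = 1/2.
Joint probability = 1/10 × 1/2 = 0.050.

0.050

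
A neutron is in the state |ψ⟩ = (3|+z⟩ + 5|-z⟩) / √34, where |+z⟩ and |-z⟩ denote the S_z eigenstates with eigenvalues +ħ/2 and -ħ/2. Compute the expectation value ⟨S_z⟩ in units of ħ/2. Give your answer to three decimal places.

⟨σ_z⟩ = |a|² - |b|² divided by |a|²+|b|², with a, b the |+z⟩, |-z⟩ amplitudes.
= (9 - 25)/34 = -16/34.
⟨S_z⟩ = (ħ/2)·⟨σ_z⟩.

-0.471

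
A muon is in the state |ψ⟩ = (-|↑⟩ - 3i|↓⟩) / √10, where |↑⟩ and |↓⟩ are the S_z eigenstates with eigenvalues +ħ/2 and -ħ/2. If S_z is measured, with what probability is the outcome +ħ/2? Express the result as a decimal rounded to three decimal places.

0.100

The +ħ/2 outcome corresponds to |↑⟩. Its amplitude in |ψ⟩ is -1/√10.
P = |-1|² / 10 = 1/10.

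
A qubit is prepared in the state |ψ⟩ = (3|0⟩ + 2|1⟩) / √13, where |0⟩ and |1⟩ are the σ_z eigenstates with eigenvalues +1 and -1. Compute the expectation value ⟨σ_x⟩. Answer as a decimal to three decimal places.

0.923

⟨σ_x⟩ = 2 Re(a* b)/(|a|²+|b|²) with a = 3, b = 2.
a* b = 6, so ⟨σ_x⟩ = 12/13.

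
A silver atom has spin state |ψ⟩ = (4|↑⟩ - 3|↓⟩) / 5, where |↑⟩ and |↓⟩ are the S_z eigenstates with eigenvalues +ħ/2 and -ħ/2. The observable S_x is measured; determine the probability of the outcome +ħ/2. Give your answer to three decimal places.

0.020

|+x⟩ = (|↑⟩ + |↓⟩)/√2, so ⟨+x|ψ⟩ = (1) / (√2·5).
P = |1|² / 50 = 1/50.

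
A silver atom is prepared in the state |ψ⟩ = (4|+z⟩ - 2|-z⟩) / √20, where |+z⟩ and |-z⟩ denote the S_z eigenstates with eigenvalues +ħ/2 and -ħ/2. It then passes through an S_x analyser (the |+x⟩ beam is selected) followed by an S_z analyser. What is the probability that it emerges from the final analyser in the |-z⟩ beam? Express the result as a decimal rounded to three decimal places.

First analyser (S_x): P(|+x⟩) = |⟨+x|ψ⟩|² = 4/40.
After stage 1 the state is |+x⟩; P(|-z⟩) = |⟨-z|+x⟩|² = 1/2.
Joint probability = 4/40 × 1/2 = 0.050.

0.050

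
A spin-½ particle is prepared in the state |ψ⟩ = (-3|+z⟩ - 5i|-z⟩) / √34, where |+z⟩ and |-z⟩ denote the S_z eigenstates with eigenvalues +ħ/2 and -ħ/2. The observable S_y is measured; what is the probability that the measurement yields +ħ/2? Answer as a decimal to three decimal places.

|+y⟩ = (|+z⟩ + i|-z⟩)/√2, so ⟨+y|ψ⟩ = (-8) / (√2·√34).
P = |-8|² / 68 = 64/68.

0.941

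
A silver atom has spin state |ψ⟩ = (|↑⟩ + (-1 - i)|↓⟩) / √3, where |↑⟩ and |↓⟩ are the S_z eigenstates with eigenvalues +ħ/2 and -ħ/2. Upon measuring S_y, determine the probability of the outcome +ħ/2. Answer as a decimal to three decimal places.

|+y⟩ = (|↑⟩ + i|↓⟩)/√2, so ⟨+y|ψ⟩ = (i) / (√2·√3).
P = |i|² / 6 = 1/6.

0.167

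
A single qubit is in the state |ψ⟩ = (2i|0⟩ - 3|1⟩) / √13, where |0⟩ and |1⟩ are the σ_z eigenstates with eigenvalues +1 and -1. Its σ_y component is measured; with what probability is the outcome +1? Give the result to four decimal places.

|+y⟩ = (|0⟩ + i|1⟩)/√2, so ⟨+y|ψ⟩ = (5i) / (√2·√13).
P = |5i|² / 26 = 25/26.

0.9615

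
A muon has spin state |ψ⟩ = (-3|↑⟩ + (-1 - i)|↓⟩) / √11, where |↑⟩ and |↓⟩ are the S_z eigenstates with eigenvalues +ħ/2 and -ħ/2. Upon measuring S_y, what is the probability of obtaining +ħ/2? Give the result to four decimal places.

|+y⟩ = (|↑⟩ + i|↓⟩)/√2, so ⟨+y|ψ⟩ = (-4 + i) / (√2·√11).
P = |-4 + i|² / 22 = 17/22.

0.7727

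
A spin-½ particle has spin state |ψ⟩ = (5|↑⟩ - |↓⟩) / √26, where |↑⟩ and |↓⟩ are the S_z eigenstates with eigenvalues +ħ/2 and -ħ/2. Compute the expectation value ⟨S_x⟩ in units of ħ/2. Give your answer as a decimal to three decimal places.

-0.385

⟨σ_x⟩ = 2 Re(a* b)/(|a|²+|b|²) with a = 5, b = -1.
a* b = -5, so ⟨σ_x⟩ = -10/26.
⟨S_x⟩ = (ħ/2)·⟨σ_x⟩.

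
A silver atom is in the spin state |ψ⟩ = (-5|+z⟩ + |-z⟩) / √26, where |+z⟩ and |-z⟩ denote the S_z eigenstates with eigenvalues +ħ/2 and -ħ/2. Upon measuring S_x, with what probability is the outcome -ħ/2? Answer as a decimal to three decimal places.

|-x⟩ = (|+z⟩ - |-z⟩)/√2, so ⟨-x|ψ⟩ = (-6) / (√2·√26).
P = |-6|² / 52 = 36/52.

0.692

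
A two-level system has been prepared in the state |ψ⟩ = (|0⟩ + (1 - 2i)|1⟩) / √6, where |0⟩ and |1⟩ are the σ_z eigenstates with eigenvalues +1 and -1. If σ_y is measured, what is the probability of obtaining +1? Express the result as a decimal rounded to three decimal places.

|+y⟩ = (|0⟩ + i|1⟩)/√2, so ⟨+y|ψ⟩ = (-1 - i) / (√2·√6).
P = |-1 - i|² / 12 = 2/12.

0.167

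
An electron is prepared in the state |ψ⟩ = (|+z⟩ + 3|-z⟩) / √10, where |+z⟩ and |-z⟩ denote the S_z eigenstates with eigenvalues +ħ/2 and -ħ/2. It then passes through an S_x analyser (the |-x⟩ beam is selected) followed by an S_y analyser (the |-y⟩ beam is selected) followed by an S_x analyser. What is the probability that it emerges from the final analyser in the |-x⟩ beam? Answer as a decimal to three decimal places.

First analyser (S_x): P(|-x⟩) = |⟨-x|ψ⟩|² = 4/20.
After stage 1 the state is |-x⟩; P(|-y⟩) = |⟨-y|-x⟩|² = 1/2.
After stage 2 the state is |-y⟩; P(|-x⟩) = |⟨-x|-y⟩|² = 1/2.
Joint probability = 4/20 × 1/2 × 1/2 = 0.050.

0.050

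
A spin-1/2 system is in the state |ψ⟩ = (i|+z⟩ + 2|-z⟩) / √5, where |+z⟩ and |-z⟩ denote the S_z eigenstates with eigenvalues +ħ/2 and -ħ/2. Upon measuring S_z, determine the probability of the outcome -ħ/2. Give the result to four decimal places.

The -ħ/2 outcome corresponds to |-z⟩. Its amplitude in |ψ⟩ is 2/√5.
P = |2|² / 5 = 4/5.

0.8000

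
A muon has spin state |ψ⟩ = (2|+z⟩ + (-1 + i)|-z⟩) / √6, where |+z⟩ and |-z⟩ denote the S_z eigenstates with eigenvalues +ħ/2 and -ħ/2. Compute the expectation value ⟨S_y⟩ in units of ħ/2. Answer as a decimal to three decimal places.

⟨σ_y⟩ = 2 Im(a* b)/(|a|²+|b|²) with a = 2, b = (-1 + i).
a* b = (-2 + 2i), so ⟨σ_y⟩ = 4/6.
⟨S_y⟩ = (ħ/2)·⟨σ_y⟩.

0.667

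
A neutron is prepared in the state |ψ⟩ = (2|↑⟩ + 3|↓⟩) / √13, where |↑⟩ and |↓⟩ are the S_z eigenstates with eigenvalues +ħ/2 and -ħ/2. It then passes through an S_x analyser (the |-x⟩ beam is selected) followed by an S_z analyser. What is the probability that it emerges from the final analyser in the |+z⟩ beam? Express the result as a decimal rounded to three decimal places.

0.019

First analyser (S_x): P(|-x⟩) = |⟨-x|ψ⟩|² = 1/26.
After stage 1 the state is |-x⟩; P(|+z⟩) = |⟨+z|-x⟩|² = 1/2.
Joint probability = 1/26 × 1/2 = 0.019.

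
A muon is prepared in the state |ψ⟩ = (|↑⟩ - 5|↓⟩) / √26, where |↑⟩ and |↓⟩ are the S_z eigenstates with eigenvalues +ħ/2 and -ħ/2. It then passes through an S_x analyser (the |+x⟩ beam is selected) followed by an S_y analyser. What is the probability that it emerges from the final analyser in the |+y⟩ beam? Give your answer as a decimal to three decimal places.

0.154

First analyser (S_x): P(|+x⟩) = |⟨+x|ψ⟩|² = 16/52.
After stage 1 the state is |+x⟩; P(|+y⟩) = |⟨+y|+x⟩|² = 1/2.
Joint probability = 16/52 × 1/2 = 0.154.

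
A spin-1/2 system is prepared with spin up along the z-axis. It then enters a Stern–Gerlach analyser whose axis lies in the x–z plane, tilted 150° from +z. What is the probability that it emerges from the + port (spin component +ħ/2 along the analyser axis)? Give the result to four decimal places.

0.0670

For spin-½, the probability of finding spin-up along an axis at angle θ to the initial spin direction is cos²(θ/2); spin-down is sin²(θ/2).
θ = 150°, so P = cos²(75°) ≈ 0.0670.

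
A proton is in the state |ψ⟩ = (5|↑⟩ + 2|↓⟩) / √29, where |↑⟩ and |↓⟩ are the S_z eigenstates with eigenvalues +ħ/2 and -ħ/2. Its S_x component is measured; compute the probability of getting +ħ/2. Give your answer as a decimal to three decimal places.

0.845

|+x⟩ = (|↑⟩ + |↓⟩)/√2, so ⟨+x|ψ⟩ = (7) / (√2·√29).
P = |7|² / 58 = 49/58.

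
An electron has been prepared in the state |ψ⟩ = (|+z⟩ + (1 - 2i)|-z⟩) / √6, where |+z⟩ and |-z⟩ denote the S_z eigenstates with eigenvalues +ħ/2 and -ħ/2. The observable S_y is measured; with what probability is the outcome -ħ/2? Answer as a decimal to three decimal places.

0.833

|-y⟩ = (|+z⟩ - i|-z⟩)/√2, so ⟨-y|ψ⟩ = (3 + i) / (√2·√6).
P = |3 + i|² / 12 = 10/12.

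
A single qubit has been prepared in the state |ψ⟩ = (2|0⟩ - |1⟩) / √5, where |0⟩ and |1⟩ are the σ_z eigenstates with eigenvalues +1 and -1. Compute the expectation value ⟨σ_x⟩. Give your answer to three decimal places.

⟨σ_x⟩ = 2 Re(a* b)/(|a|²+|b|²) with a = 2, b = -1.
a* b = -2, so ⟨σ_x⟩ = -4/5.

-0.800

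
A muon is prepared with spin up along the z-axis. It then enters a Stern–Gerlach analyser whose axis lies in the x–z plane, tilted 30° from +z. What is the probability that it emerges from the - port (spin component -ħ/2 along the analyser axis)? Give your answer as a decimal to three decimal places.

0.067

For spin-½, the probability of finding spin-up along an axis at angle θ to the initial spin direction is cos²(θ/2); spin-down is sin²(θ/2).
θ = 30°, so P = sin²(15°) ≈ 0.067.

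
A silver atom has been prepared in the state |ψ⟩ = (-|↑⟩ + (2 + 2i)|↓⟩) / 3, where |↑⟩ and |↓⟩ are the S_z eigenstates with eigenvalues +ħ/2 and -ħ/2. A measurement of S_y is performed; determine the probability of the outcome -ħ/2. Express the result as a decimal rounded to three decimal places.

|-y⟩ = (|↑⟩ - i|↓⟩)/√2, so ⟨-y|ψ⟩ = (-3 + 2i) / (√2·3).
P = |-3 + 2i|² / 18 = 13/18.

0.722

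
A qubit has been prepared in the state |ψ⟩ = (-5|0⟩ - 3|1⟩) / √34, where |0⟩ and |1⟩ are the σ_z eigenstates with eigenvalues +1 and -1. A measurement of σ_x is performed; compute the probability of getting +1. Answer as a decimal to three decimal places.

0.941

|+x⟩ = (|0⟩ + |1⟩)/√2, so ⟨+x|ψ⟩ = (-8) / (√2·√34).
P = |-8|² / 68 = 64/68.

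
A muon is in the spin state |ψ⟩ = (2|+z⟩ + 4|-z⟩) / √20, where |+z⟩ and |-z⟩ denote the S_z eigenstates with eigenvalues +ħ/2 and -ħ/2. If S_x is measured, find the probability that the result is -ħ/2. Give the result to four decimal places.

|-x⟩ = (|+z⟩ - |-z⟩)/√2, so ⟨-x|ψ⟩ = (-2) / (√2·√20).
P = |-2|² / 40 = 4/40.

0.1000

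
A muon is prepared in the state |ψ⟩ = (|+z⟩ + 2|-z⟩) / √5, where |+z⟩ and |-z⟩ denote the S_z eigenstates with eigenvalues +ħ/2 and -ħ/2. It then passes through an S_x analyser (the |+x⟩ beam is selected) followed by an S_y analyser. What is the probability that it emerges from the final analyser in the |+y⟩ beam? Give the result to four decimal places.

0.4500

First analyser (S_x): P(|+x⟩) = |⟨+x|ψ⟩|² = 9/10.
After stage 1 the state is |+x⟩; P(|+y⟩) = |⟨+y|+x⟩|² = 1/2.
Joint probability = 9/10 × 1/2 = 0.4500.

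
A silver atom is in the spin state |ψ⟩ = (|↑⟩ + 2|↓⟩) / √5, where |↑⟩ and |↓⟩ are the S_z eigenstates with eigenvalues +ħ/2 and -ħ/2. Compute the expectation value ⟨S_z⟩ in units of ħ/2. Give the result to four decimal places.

-0.6000

⟨σ_z⟩ = |a|² - |b|² divided by |a|²+|b|², with a, b the |↑⟩, |↓⟩ amplitudes.
= (1 - 4)/5 = -3/5.
⟨S_z⟩ = (ħ/2)·⟨σ_z⟩.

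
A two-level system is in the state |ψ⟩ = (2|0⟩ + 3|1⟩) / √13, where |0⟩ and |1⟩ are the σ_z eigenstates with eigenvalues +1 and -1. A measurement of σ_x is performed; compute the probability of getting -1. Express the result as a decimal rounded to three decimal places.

|-x⟩ = (|0⟩ - |1⟩)/√2, so ⟨-x|ψ⟩ = (-1) / (√2·√13).
P = |-1|² / 26 = 1/26.

0.038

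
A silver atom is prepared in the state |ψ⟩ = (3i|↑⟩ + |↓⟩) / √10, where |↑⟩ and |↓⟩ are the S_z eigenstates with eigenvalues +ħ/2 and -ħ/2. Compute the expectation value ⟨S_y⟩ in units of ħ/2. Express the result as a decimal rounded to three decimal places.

-0.600

⟨σ_y⟩ = 2 Im(a* b)/(|a|²+|b|²) with a = 3i, b = 1.
a* b = -3i, so ⟨σ_y⟩ = -6/10.
⟨S_y⟩ = (ħ/2)·⟨σ_y⟩.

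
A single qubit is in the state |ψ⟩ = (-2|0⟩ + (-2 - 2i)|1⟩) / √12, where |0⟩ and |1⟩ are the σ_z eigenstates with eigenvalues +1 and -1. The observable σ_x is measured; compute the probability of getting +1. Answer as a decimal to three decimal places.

|+x⟩ = (|0⟩ + |1⟩)/√2, so ⟨+x|ψ⟩ = (-4 - 2i) / (√2·√12).
P = |-4 - 2i|² / 24 = 20/24.

0.833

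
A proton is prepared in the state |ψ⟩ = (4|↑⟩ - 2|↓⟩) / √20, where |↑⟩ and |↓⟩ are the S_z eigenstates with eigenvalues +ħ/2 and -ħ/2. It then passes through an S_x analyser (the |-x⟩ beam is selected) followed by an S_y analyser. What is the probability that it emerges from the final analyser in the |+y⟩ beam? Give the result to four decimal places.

First analyser (S_x): P(|-x⟩) = |⟨-x|ψ⟩|² = 36/40.
After stage 1 the state is |-x⟩; P(|+y⟩) = |⟨+y|-x⟩|² = 1/2.
Joint probability = 36/40 × 1/2 = 0.4500.

0.4500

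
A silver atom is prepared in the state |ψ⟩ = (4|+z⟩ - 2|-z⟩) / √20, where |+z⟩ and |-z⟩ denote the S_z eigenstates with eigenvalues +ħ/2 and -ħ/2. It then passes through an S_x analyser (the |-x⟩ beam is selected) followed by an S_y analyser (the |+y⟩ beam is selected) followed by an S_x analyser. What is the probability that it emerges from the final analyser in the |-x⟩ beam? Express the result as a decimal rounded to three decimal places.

First analyser (S_x): P(|-x⟩) = |⟨-x|ψ⟩|² = 36/40.
After stage 1 the state is |-x⟩; P(|+y⟩) = |⟨+y|-x⟩|² = 1/2.
After stage 2 the state is |+y⟩; P(|-x⟩) = |⟨-x|+y⟩|² = 1/2.
Joint probability = 36/40 × 1/2 × 1/2 = 0.225.

0.225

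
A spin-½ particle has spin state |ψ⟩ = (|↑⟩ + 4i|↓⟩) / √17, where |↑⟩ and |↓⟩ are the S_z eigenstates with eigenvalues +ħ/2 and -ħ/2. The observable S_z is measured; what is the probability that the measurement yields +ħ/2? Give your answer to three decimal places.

The +ħ/2 outcome corresponds to |↑⟩. Its amplitude in |ψ⟩ is 1/√17.
P = |1|² / 17 = 1/17.

0.059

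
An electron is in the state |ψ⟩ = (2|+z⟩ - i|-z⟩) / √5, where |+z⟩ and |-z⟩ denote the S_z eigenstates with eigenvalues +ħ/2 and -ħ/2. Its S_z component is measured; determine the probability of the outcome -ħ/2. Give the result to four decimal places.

0.2000

The -ħ/2 outcome corresponds to |-z⟩. Its amplitude in |ψ⟩ is -i/√5.
P = |-i|² / 5 = 1/5.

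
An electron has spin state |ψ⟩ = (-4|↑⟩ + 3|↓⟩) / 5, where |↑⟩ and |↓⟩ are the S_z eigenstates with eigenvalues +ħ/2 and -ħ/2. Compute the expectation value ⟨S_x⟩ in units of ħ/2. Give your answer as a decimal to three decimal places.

⟨σ_x⟩ = 2 Re(a* b)/(|a|²+|b|²) with a = -4, b = 3.
a* b = -12, so ⟨σ_x⟩ = -24/25.
⟨S_x⟩ = (ħ/2)·⟨σ_x⟩.

-0.960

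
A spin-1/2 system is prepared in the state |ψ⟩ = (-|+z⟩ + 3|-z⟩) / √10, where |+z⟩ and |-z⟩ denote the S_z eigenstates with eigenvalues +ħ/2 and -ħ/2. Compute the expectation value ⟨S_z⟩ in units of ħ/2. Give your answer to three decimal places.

⟨σ_z⟩ = |a|² - |b|² divided by |a|²+|b|², with a, b the |+z⟩, |-z⟩ amplitudes.
= (1 - 9)/10 = -8/10.
⟨S_z⟩ = (ħ/2)·⟨σ_z⟩.

-0.800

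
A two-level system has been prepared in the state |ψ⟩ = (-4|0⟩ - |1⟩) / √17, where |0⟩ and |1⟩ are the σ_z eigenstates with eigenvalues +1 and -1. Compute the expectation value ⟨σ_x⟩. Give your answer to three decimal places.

⟨σ_x⟩ = 2 Re(a* b)/(|a|²+|b|²) with a = -4, b = -1.
a* b = 4, so ⟨σ_x⟩ = 8/17.

0.471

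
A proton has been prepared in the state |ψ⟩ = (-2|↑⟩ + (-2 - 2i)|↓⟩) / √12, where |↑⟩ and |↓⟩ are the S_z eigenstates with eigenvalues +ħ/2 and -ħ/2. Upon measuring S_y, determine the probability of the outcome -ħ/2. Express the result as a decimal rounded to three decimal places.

|-y⟩ = (|↑⟩ - i|↓⟩)/√2, so ⟨-y|ψ⟩ = (-2i) / (√2·√12).
P = |-2i|² / 24 = 4/24.

0.167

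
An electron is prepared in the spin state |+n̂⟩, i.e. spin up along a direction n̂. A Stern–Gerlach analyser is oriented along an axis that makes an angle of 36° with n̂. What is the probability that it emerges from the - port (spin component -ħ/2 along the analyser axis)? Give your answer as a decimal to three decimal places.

0.095

For spin-½, the probability of finding spin-up along an axis at angle θ to the initial spin direction is cos²(θ/2); spin-down is sin²(θ/2).
θ = 36°, so P = sin²(18°) ≈ 0.095.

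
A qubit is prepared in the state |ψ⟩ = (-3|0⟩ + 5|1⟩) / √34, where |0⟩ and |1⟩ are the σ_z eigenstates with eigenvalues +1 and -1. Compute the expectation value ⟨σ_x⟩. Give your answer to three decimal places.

⟨σ_x⟩ = 2 Re(a* b)/(|a|²+|b|²) with a = -3, b = 5.
a* b = -15, so ⟨σ_x⟩ = -30/34.

-0.882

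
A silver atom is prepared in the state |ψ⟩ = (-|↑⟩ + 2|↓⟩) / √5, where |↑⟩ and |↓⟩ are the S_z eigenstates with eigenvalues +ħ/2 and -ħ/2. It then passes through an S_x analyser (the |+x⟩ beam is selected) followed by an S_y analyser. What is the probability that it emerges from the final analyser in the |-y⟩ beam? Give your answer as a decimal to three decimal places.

First analyser (S_x): P(|+x⟩) = |⟨+x|ψ⟩|² = 1/10.
After stage 1 the state is |+x⟩; P(|-y⟩) = |⟨-y|+x⟩|² = 1/2.
Joint probability = 1/10 × 1/2 = 0.050.

0.050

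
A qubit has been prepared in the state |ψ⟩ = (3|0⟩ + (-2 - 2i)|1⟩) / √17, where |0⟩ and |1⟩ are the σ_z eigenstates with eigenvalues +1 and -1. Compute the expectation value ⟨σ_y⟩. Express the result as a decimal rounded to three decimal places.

-0.706

⟨σ_y⟩ = 2 Im(a* b)/(|a|²+|b|²) with a = 3, b = (-2 - 2i).
a* b = (-6 - 6i), so ⟨σ_y⟩ = -12/17.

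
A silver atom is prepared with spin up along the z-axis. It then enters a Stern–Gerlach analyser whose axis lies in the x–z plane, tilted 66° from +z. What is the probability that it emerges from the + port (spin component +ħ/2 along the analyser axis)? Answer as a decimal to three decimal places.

0.703

For spin-½, the probability of finding spin-up along an axis at angle θ to the initial spin direction is cos²(θ/2); spin-down is sin²(θ/2).
θ = 66°, so P = cos²(33°) ≈ 0.703.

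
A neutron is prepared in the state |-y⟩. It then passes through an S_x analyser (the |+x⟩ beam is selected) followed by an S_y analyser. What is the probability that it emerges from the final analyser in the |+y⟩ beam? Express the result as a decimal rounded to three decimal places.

0.250

First analyser (S_x): from |-y⟩, P(|+x⟩) = 1/2.
After stage 1 the state is |+x⟩; P(|+y⟩) = |⟨+y|+x⟩|² = 1/2.
Joint probability = 1/2 × 1/2 = 0.250.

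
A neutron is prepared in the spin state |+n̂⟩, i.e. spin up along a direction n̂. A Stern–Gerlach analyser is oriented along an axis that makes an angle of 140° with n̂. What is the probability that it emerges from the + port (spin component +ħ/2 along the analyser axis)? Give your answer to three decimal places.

For spin-½, the probability of finding spin-up along an axis at angle θ to the initial spin direction is cos²(θ/2); spin-down is sin²(θ/2).
θ = 140°, so P = cos²(70°) ≈ 0.117.

0.117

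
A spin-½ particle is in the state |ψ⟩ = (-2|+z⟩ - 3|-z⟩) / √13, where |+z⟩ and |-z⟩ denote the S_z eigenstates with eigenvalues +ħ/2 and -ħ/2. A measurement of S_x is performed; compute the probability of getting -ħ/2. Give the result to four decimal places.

|-x⟩ = (|+z⟩ - |-z⟩)/√2, so ⟨-x|ψ⟩ = (1) / (√2·√13).
P = |1|² / 26 = 1/26.

0.0385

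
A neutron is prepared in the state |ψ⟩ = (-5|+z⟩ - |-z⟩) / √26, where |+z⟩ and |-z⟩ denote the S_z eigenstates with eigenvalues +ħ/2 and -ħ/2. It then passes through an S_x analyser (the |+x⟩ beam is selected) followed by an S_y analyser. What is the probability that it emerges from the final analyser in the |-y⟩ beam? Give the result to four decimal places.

First analyser (S_x): P(|+x⟩) = |⟨+x|ψ⟩|² = 36/52.
After stage 1 the state is |+x⟩; P(|-y⟩) = |⟨-y|+x⟩|² = 1/2.
Joint probability = 36/52 × 1/2 = 0.3462.

0.3462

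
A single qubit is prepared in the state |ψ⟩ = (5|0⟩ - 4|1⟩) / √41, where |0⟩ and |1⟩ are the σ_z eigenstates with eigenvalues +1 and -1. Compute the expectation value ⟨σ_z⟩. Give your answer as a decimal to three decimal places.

0.220

⟨σ_z⟩ = |a|² - |b|² divided by |a|²+|b|², with a, b the |0⟩, |1⟩ amplitudes.
= (25 - 16)/41 = 9/41.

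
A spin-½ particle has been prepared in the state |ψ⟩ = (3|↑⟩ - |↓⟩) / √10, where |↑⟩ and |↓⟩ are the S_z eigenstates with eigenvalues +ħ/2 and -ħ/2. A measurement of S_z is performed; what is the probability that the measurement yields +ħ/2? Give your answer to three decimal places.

0.900

The +ħ/2 outcome corresponds to |↑⟩. Its amplitude in |ψ⟩ is 3/√10.
P = |3|² / 10 = 9/10.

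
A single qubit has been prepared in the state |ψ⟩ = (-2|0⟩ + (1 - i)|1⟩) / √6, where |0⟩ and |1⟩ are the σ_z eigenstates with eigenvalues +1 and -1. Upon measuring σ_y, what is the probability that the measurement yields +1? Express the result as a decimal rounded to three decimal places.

|+y⟩ = (|0⟩ + i|1⟩)/√2, so ⟨+y|ψ⟩ = (-3 - i) / (√2·√6).
P = |-3 - i|² / 12 = 10/12.

0.833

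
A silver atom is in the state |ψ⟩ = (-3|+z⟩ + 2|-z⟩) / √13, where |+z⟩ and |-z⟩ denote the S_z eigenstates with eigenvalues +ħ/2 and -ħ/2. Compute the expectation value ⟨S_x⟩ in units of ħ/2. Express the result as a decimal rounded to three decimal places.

-0.923

⟨σ_x⟩ = 2 Re(a* b)/(|a|²+|b|²) with a = -3, b = 2.
a* b = -6, so ⟨σ_x⟩ = -12/13.
⟨S_x⟩ = (ħ/2)·⟨σ_x⟩.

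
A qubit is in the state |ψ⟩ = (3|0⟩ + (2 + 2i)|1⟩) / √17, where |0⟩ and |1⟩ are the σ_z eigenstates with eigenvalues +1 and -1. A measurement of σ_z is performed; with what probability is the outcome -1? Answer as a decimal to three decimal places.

0.471

The -1 outcome corresponds to |1⟩. Its amplitude in |ψ⟩ is (2 + 2i)/√17.
P = |2 + 2i|² / 17 = 8/17.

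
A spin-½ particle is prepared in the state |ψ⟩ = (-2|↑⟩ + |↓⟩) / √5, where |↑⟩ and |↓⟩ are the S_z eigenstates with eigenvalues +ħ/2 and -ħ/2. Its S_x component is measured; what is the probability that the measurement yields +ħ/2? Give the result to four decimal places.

|+x⟩ = (|↑⟩ + |↓⟩)/√2, so ⟨+x|ψ⟩ = (-1) / (√2·√5).
P = |-1|² / 10 = 1/10.

0.1000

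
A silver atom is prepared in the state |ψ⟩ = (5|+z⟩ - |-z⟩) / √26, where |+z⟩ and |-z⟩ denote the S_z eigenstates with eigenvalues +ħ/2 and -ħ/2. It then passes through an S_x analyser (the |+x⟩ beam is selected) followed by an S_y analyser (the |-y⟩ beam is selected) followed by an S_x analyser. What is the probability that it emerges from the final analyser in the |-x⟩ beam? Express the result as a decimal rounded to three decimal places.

First analyser (S_x): P(|+x⟩) = |⟨+x|ψ⟩|² = 16/52.
After stage 1 the state is |+x⟩; P(|-y⟩) = |⟨-y|+x⟩|² = 1/2.
After stage 2 the state is |-y⟩; P(|-x⟩) = |⟨-x|-y⟩|² = 1/2.
Joint probability = 16/52 × 1/2 × 1/2 = 0.077.

0.077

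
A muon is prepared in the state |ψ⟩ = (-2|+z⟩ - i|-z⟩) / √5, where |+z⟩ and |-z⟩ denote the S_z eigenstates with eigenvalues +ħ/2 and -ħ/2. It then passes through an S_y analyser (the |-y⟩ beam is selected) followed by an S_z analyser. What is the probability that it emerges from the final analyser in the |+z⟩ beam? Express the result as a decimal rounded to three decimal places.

First analyser (S_y): P(|-y⟩) = |⟨-y|ψ⟩|² = 1/10.
After stage 1 the state is |-y⟩; P(|+z⟩) = |⟨+z|-y⟩|² = 1/2.
Joint probability = 1/10 × 1/2 = 0.050.

0.050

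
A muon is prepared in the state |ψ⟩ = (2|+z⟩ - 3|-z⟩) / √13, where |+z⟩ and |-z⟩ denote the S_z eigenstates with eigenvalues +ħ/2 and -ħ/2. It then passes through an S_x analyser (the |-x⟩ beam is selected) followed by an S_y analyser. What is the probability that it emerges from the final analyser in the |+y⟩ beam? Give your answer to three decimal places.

First analyser (S_x): P(|-x⟩) = |⟨-x|ψ⟩|² = 25/26.
After stage 1 the state is |-x⟩; P(|+y⟩) = |⟨+y|-x⟩|² = 1/2.
Joint probability = 25/26 × 1/2 = 0.481.

0.481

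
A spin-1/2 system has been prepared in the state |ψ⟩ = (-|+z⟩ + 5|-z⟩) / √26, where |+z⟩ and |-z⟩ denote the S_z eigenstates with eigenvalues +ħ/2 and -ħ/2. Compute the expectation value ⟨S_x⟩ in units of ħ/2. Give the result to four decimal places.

-0.3846

⟨σ_x⟩ = 2 Re(a* b)/(|a|²+|b|²) with a = -1, b = 5.
a* b = -5, so ⟨σ_x⟩ = -10/26.
⟨S_x⟩ = (ħ/2)·⟨σ_x⟩.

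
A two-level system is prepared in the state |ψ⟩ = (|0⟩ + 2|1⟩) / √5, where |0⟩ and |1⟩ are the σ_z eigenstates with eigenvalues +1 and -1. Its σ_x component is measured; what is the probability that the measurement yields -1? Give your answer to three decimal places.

0.100

|-x⟩ = (|0⟩ - |1⟩)/√2, so ⟨-x|ψ⟩ = (-1) / (√2·√5).
P = |-1|² / 10 = 1/10.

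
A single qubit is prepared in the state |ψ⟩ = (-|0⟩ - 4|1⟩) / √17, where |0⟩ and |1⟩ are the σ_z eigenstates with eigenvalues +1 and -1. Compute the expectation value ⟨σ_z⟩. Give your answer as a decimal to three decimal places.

⟨σ_z⟩ = |a|² - |b|² divided by |a|²+|b|², with a, b the |0⟩, |1⟩ amplitudes.
= (1 - 16)/17 = -15/17.

-0.882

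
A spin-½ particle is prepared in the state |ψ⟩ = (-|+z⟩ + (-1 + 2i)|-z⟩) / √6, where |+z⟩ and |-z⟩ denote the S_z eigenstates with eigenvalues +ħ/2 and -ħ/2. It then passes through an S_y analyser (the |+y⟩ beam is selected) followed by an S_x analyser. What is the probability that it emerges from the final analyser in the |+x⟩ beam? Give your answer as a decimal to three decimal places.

First analyser (S_y): P(|+y⟩) = |⟨+y|ψ⟩|² = 2/12.
After stage 1 the state is |+y⟩; P(|+x⟩) = |⟨+x|+y⟩|² = 1/2.
Joint probability = 2/12 × 1/2 = 0.083.

0.083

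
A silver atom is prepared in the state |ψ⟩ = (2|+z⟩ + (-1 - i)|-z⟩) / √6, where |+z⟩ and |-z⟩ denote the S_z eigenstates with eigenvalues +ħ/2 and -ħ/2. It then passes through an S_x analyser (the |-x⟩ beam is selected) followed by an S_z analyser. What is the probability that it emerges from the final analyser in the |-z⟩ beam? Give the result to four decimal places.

0.4167

First analyser (S_x): P(|-x⟩) = |⟨-x|ψ⟩|² = 10/12.
After stage 1 the state is |-x⟩; P(|-z⟩) = |⟨-z|-x⟩|² = 1/2.
Joint probability = 10/12 × 1/2 = 0.4167.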